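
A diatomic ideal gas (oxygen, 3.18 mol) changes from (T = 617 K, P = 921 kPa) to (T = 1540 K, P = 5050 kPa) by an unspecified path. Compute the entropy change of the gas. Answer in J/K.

ΔS = nC_p ln(T₂/T₁) − nR ln(P₂/P₁), with C_p = 7R/2 = 29.1 J mol⁻¹ K⁻¹ for a diatomic ideal gas.
ΔS = 3.18 × [29.1 × ln(1540/617) − 8.314 × ln(5050/921)] = 39.6 J/K.

ΔS = 39.6 J/K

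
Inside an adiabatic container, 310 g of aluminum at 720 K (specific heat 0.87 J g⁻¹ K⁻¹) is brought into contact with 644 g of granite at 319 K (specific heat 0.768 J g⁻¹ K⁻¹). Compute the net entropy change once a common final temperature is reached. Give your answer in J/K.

Energy balance: T_f = (m₁c₁T₁ + m₂c₂T₂)/(m₁c₁ + m₂c₂) = 460.5 K.
ΔS₁ = m₁c₁ ln(T_f/T₁) = 269.7 × ln(460.5/720) = -120.54 J/K.
ΔS₂ = m₂c₂ ln(T_f/T₂) = 494.592 × ln(460.5/319) = 181.58 J/K.
ΔS_total = -120.54 + 181.58 = 61 J/K.

ΔS_total = 61 J/K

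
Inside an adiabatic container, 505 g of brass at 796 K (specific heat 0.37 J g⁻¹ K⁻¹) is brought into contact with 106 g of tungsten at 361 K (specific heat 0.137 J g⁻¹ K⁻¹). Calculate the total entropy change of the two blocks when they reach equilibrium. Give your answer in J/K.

Energy balance: T_f = (m₁c₁T₁ + m₂c₂T₂)/(m₁c₁ + m₂c₂) = 764.63 K.
ΔS₁ = m₁c₁ ln(T_f/T₁) = 186.85 × ln(764.63/796) = -7.513 J/K.
ΔS₂ = m₂c₂ ln(T_f/T₂) = 14.522 × ln(764.63/361) = 10.9 J/K.
ΔS_total = -7.513 + 10.9 = 3.39 J/K.

ΔS_total = 3.39 J/K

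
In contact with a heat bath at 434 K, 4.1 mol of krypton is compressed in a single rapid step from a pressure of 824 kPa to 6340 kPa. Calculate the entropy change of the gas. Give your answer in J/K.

Entropy is a state function, so ΔS_gas depends only on the end states.
For an isothermal ideal gas ΔS_gas = nR ln(P₁/P₂) = 4.1 × 8.314 × ln(824/6340) = -69.6 J/K.

ΔS_gas = -69.6 J/K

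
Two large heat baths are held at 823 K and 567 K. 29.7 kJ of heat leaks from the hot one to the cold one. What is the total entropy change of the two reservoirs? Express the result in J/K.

ΔS_hot = −Q/T_H = −29700/823 = -36.09 J/K and ΔS_cold = +Q/T_C = 29700/567 = 52.38 J/K.
ΔS_total = -36.09 + 52.38 = 16.3 J/K, positive as the second law requires.

ΔS_total = 16.3 J/K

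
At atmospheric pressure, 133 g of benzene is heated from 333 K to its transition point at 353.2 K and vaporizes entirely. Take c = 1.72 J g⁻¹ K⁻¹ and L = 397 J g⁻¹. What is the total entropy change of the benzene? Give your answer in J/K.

Warming step: ΔS₁ = m c ln(T_tr/T_i) = 133 × 1.72 × ln(353.2/333) = 13.47 J/K.
Phase change: ΔS₂ = +mL/T_tr = 133 × 397 / 353.2 = 149.5 J/K.
ΔS_total = (13.47) + (149.5) = 163 J/K.

ΔS = 163 J/K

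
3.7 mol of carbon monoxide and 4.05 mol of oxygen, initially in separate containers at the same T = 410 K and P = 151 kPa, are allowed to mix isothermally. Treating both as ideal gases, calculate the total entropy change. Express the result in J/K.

Mole fractions: x_A = 3.7/7.75 = 0.477, x_B = 0.523.
ΔS_mix = −R(n_A ln x_A + n_B ln x_B) = −8.314 × (3.7 ln 0.477 + 4.05 ln 0.523) = 44.6 J/K.

ΔS_mix = 44.6 J/K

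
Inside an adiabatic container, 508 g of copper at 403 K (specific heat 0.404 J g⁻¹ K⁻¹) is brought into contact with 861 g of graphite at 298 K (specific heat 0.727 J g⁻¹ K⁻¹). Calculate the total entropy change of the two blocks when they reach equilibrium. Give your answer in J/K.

Energy balance: T_f = (m₁c₁T₁ + m₂c₂T₂)/(m₁c₁ + m₂c₂) = 323.93 K.
ΔS₁ = m₁c₁ ln(T_f/T₁) = 205.232 × ln(323.93/403) = -44.83 J/K.
ΔS₂ = m₂c₂ ln(T_f/T₂) = 625.947 × ln(323.93/298) = 52.22 J/K.
ΔS_total = -44.83 + 52.22 = 7.39 J/K.

ΔS_total = 7.39 J/K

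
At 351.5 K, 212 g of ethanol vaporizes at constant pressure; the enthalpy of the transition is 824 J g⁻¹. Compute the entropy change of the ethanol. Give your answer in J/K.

Heat absorbed by the substance: Q = mL = 212 × 824 = 174688 J.
At constant T, ΔS = Q_rev/T = 174688 / 351.5 = 497 J/K.

ΔS = 497 J/K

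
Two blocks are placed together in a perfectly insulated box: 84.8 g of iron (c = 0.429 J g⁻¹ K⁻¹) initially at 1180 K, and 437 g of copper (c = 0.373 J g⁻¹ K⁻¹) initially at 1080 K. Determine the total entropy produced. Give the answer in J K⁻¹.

ΔS_total = 0.119 J/K

Energy balance: T_f = (m₁c₁T₁ + m₂c₂T₂)/(m₁c₁ + m₂c₂) = 1098.2 K.
ΔS₁ = m₁c₁ ln(T_f/T₁) = 36.3792 × ln(1098.2/1180) = -2.612 J/K.
ΔS₂ = m₂c₂ ln(T_f/T₂) = 163.001 × ln(1098.2/1080) = 2.731 J/K.
ΔS_total = -2.612 + 2.731 = 0.119 J/K.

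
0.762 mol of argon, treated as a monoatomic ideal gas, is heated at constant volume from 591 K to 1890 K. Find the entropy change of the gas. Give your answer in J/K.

ΔS = 11 J/K

At constant volume, ΔS = nC_V ln(T₂/T₁) with C_V = 3R/2 = 12.47 J mol⁻¹ K⁻¹.
ΔS = 0.762 × 12.47 × ln(1890/591) = 11 J/K.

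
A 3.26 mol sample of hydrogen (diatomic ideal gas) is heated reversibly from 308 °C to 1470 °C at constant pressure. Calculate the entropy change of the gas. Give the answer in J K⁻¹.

ΔS = 104 J/K

In kelvin: T₁ = 581.15 K, T₂ = 1743.15 K. At constant pressure, ΔS = nC_p ln(T₂/T₁) with C_p = 7R/2 = 29.1 J mol⁻¹ K⁻¹.
ΔS = 3.26 × 29.1 × ln(1743.15/581.15) = 104 J/K.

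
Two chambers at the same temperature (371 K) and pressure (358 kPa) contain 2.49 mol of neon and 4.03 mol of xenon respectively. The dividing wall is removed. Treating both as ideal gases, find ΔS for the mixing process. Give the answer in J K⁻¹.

ΔS_mix = 36 J/K

Mole fractions: x_A = 2.49/6.52 = 0.382, x_B = 0.618.
ΔS_mix = −R(n_A ln x_A + n_B ln x_B) = −8.314 × (2.49 ln 0.382 + 4.03 ln 0.618) = 36 J/K.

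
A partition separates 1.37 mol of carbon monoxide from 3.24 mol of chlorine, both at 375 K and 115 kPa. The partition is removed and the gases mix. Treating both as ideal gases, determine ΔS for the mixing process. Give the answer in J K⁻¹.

ΔS_mix = 23.3 J/K

Mole fractions: x_A = 1.37/4.61 = 0.297, x_B = 0.703.
ΔS_mix = −R(n_A ln x_A + n_B ln x_B) = −8.314 × (1.37 ln 0.297 + 3.24 ln 0.703) = 23.3 J/K.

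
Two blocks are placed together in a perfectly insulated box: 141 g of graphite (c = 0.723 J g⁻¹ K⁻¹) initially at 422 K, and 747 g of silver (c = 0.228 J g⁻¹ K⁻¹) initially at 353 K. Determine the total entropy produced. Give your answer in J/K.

ΔS_total = 1.03 J/K

Energy balance: T_f = (m₁c₁T₁ + m₂c₂T₂)/(m₁c₁ + m₂c₂) = 378.84 K.
ΔS₁ = m₁c₁ ln(T_f/T₁) = 101.943 × ln(378.84/422) = -11 J/K.
ΔS₂ = m₂c₂ ln(T_f/T₂) = 170.316 × ln(378.84/353) = 12.03 J/K.
ΔS_total = -11 + 12.03 = 1.03 J/K.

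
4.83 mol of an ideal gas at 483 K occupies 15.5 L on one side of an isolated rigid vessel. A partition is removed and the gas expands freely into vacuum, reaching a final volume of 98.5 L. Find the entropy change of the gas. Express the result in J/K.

For an ideal gas in free expansion Q = 0 and W = 0, so T is unchanged.
Entropy is a state function; using a reversible isothermal path, ΔS_gas = nR ln(V₂/V₁) = 4.83 × 8.314 × ln(98.5/15.5) = 74.3 J/K.

ΔS_gas = 74.3 J/K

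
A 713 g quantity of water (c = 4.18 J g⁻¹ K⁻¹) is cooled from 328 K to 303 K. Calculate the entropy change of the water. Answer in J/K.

ΔS = ∫dQ_rev/T = m c ln(T₂/T₁) = 713 × 4.18 × ln(303/328) = -236 J/K.

ΔS = -236 J/K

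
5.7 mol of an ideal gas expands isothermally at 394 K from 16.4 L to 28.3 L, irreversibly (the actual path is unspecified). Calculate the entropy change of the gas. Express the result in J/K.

Entropy is a state function, so ΔS_gas depends only on the end states.
For an isothermal ideal gas ΔS_gas = nR ln(V₂/V₁) = 5.7 × 8.314 × ln(28.3/16.4) = 25.9 J/K.

ΔS_gas = 25.9 J/K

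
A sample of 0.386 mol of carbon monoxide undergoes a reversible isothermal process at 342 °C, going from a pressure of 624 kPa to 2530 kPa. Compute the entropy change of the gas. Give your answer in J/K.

For an isothermal ideal gas ΔS_gas = nR ln(P₁/P₂) = 0.386 × 8.314 × ln(624/2530) = -4.49 J/K.

ΔS_gas = -4.49 J/K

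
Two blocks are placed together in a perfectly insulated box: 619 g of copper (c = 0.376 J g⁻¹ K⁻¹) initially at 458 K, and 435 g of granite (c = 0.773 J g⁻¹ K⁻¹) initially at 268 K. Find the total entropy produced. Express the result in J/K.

ΔS_total = 20.2 J/K

Energy balance: T_f = (m₁c₁T₁ + m₂c₂T₂)/(m₁c₁ + m₂c₂) = 345.72 K.
ΔS₁ = m₁c₁ ln(T_f/T₁) = 232.744 × ln(345.72/458) = -65.46 J/K.
ΔS₂ = m₂c₂ ln(T_f/T₂) = 336.255 × ln(345.72/268) = 85.62 J/K.
ΔS_total = -65.46 + 85.62 = 20.2 J/K.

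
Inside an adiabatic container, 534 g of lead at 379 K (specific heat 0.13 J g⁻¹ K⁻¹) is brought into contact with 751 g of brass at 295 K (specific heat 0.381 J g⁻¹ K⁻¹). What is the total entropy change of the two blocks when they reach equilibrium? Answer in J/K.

ΔS_total = 1.84 J/K

Energy balance: T_f = (m₁c₁T₁ + m₂c₂T₂)/(m₁c₁ + m₂c₂) = 311.4 K.
ΔS₁ = m₁c₁ ln(T_f/T₁) = 69.42 × ln(311.4/379) = -13.64 J/K.
ΔS₂ = m₂c₂ ln(T_f/T₂) = 286.131 × ln(311.4/295) = 15.48 J/K.
ΔS_total = -13.64 + 15.48 = 1.84 J/K.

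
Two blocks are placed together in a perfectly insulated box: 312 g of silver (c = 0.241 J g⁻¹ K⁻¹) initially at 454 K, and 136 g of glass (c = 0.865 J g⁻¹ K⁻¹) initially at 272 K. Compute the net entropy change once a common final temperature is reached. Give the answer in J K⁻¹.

Energy balance: T_f = (m₁c₁T₁ + m₂c₂T₂)/(m₁c₁ + m₂c₂) = 342.97 K.
ΔS₁ = m₁c₁ ln(T_f/T₁) = 75.192 × ln(342.97/454) = -21.09 J/K.
ΔS₂ = m₂c₂ ln(T_f/T₂) = 117.64 × ln(342.97/272) = 27.27 J/K.
ΔS_total = -21.09 + 27.27 = 6.18 J/K.

ΔS_total = 6.18 J/K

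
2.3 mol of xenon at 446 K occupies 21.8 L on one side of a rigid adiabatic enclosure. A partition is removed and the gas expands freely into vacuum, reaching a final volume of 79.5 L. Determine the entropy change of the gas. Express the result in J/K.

ΔS_gas = 24.7 J/K

No heat is exchanged and no work is done, so the ideal-gas temperature stays constant.
Entropy is a state function; using a reversible isothermal path, ΔS_gas = nR ln(V₂/V₁) = 2.3 × 8.314 × ln(79.5/21.8) = 24.7 J/K.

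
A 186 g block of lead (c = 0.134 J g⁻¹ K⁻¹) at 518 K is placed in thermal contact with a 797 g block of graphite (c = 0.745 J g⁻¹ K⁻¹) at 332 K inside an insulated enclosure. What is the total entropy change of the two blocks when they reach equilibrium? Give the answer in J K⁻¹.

ΔS_total = 2.72 J/K

Energy balance: T_f = (m₁c₁T₁ + m₂c₂T₂)/(m₁c₁ + m₂c₂) = 339.49 K.
ΔS₁ = m₁c₁ ln(T_f/T₁) = 24.924 × ln(339.49/518) = -10.53 J/K.
ΔS₂ = m₂c₂ ln(T_f/T₂) = 593.765 × ln(339.49/332) = 13.25 J/K.
ΔS_total = -10.53 + 13.25 = 2.72 J/K.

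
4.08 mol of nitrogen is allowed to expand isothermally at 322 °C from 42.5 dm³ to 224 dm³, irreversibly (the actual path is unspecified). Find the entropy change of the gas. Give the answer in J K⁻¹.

ΔS_gas = 56.4 J/K

Entropy is a state function, so ΔS_gas depends only on the end states.
For an isothermal ideal gas ΔS_gas = nR ln(V₂/V₁) = 4.08 × 8.314 × ln(224/42.5) = 56.4 J/K.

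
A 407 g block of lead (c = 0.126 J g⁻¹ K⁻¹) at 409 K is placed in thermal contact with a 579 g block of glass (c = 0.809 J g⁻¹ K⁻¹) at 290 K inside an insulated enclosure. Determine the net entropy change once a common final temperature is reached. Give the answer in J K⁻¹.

ΔS_total = 3 J/K

Energy balance: T_f = (m₁c₁T₁ + m₂c₂T₂)/(m₁c₁ + m₂c₂) = 301.74 K.
ΔS₁ = m₁c₁ ln(T_f/T₁) = 51.282 × ln(301.74/409) = -15.597 J/K.
ΔS₂ = m₂c₂ ln(T_f/T₂) = 468.411 × ln(301.74/290) = 18.593 J/K.
ΔS_total = -15.597 + 18.593 = 3 J/K.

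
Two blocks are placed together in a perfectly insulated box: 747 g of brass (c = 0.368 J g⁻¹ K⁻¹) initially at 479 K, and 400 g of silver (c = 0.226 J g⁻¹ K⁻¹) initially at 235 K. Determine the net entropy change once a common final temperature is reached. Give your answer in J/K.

Energy balance: T_f = (m₁c₁T₁ + m₂c₂T₂)/(m₁c₁ + m₂c₂) = 418.62 K.
ΔS₁ = m₁c₁ ln(T_f/T₁) = 274.896 × ln(418.62/479) = -37.041 J/K.
ΔS₂ = m₂c₂ ln(T_f/T₂) = 90.4 × ln(418.62/235) = 52.194 J/K.
ΔS_total = -37.041 + 52.194 = 15.2 J/K.

ΔS_total = 15.2 J/K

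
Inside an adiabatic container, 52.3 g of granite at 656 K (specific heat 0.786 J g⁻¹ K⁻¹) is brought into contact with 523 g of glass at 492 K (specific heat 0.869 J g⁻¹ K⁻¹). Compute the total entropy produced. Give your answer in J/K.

ΔS_total = 1.69 J/K

Energy balance: T_f = (m₁c₁T₁ + m₂c₂T₂)/(m₁c₁ + m₂c₂) = 505.6 K.
ΔS₁ = m₁c₁ ln(T_f/T₁) = 41.1078 × ln(505.6/656) = -10.705 J/K.
ΔS₂ = m₂c₂ ln(T_f/T₂) = 454.487 × ln(505.6/492) = 12.395 J/K.
ΔS_total = -10.705 + 12.395 = 1.69 J/K.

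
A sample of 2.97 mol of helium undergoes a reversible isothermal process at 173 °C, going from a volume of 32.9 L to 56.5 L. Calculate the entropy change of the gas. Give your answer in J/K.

ΔS_gas = 13.4 J/K

For an isothermal ideal gas ΔS_gas = nR ln(V₂/V₁) = 2.97 × 8.314 × ln(56.5/32.9) = 13.4 J/K.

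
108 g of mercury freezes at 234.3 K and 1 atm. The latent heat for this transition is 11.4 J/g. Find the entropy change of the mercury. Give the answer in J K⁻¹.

Heat released by the substance: Q = −mL = −108 × 11.4 = −1231.2 J.
At constant T, ΔS = Q_rev/T = −1231.2 / 234.3 = -5.25 J/K.

ΔS = -5.25 J/K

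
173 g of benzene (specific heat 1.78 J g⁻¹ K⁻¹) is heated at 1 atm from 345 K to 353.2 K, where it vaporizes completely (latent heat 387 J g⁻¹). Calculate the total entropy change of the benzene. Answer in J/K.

Warming step: ΔS₁ = m c ln(T_tr/T_i) = 173 × 1.78 × ln(353.2/345) = 7.234 J/K.
Phase change: ΔS₂ = +mL/T_tr = 173 × 387 / 353.2 = 189.6 J/K.
ΔS_total = (7.234) + (189.6) = 197 J/K.

ΔS = 197 J/K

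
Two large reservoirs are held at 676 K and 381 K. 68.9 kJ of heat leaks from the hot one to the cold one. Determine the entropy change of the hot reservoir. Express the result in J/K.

ΔS_hot = -102 J/K

The hot reservoir loses heat Q, so ΔS_hot = −Q/T_H = −68900/676 = -102 J/K.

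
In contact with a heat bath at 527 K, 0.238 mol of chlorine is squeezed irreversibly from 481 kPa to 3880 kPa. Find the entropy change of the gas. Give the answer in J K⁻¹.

Entropy is a state function, so ΔS_gas depends only on the end states.
For an isothermal ideal gas ΔS_gas = nR ln(P₁/P₂) = 0.238 × 8.314 × ln(481/3880) = -4.13 J/K.

ΔS_gas = -4.13 J/K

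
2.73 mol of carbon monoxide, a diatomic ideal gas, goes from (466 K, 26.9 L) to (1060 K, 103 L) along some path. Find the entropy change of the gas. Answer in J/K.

Entropy is a state function: ΔS = nC_V ln(T₂/T₁) + nR ln(V₂/V₁), with C_V = 5R/2 = 20.79 J mol⁻¹ K⁻¹ for a diatomic ideal gas.
ΔS = 2.73 × [20.79 × ln(1060/466) + 8.314 × ln(103/26.9)] = 77.1 J/K.

ΔS = 77.1 J/K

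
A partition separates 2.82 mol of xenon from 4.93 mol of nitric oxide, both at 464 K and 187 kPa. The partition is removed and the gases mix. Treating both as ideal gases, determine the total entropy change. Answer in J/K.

Mole fractions: x_A = 2.82/7.75 = 0.364, x_B = 0.636.
ΔS_mix = −R(n_A ln x_A + n_B ln x_B) = −8.314 × (2.82 ln 0.364 + 4.93 ln 0.636) = 42.2 J/K.

ΔS_mix = 42.2 J/K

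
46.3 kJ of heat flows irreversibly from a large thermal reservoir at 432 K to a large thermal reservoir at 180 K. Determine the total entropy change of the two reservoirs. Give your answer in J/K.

ΔS_hot = −Q/T_H = −46300/432 = -107.2 J/K and ΔS_cold = +Q/T_C = 46300/180 = 257.2 J/K.
ΔS_total = -107.2 + 257.2 = 150 J/K, positive as the second law requires.

ΔS_total = 150 J/K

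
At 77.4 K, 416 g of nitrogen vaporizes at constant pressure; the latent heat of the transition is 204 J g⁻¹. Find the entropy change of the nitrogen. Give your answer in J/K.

Heat absorbed by the substance: Q = mL = 416 × 204 = 84864 J.
At constant T, ΔS = Q_rev/T = 84864 / 77.4 = 1100 J/K.

ΔS = 1100 J/K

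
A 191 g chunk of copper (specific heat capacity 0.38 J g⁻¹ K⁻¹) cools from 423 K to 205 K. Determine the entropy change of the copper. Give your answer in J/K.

ΔS = ∫dQ_rev/T = m c ln(T₂/T₁) = 191 × 0.38 × ln(205/423) = -52.6 J/K.

ΔS = -52.6 J/K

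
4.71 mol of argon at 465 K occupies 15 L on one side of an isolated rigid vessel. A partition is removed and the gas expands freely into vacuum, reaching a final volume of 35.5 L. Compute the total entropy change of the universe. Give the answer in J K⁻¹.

For an ideal gas in free expansion Q = 0 and W = 0, so T is unchanged.
Entropy is a state function; using a reversible isothermal path, ΔS_gas = nR ln(V₂/V₁) = 4.71 × 8.314 × ln(35.5/15) = 33.7 J/K.
The insulated surroundings exchange no heat, so ΔS_surr = 0 and ΔS_universe = ΔS_gas.

ΔS_universe = 33.7 J/K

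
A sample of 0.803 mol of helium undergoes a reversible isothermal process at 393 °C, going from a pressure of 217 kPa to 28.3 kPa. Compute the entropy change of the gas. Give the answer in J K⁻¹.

For an isothermal ideal gas ΔS_gas = nR ln(P₁/P₂) = 0.803 × 8.314 × ln(217/28.3) = 13.6 J/K.

ΔS_gas = 13.6 J/K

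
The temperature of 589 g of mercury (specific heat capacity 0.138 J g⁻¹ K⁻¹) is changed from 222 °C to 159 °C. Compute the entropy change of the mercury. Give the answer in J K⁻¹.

In kelvin: T₁ = 495.15 K, T₂ = 432.15 K. ΔS = ∫dQ_rev/T = m c ln(T₂/T₁) = 589 × 0.138 × ln(432.15/495.15) = -11.1 J/K.

ΔS = -11.1 J/K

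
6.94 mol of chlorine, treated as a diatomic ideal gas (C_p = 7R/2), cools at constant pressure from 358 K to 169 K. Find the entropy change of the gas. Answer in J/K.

ΔS = -152 J/K

At constant pressure, ΔS = nC_p ln(T₂/T₁) with C_p = 7R/2 = 29.1 J mol⁻¹ K⁻¹.
ΔS = 6.94 × 29.1 × ln(169/358) = -152 J/K.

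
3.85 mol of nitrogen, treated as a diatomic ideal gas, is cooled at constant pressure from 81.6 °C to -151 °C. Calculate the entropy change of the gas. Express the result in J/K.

In kelvin: T₁ = 354.75 K, T₂ = 122.15 K. At constant pressure, ΔS = nC_p ln(T₂/T₁) with C_p = 7R/2 = 29.1 J mol⁻¹ K⁻¹.
ΔS = 3.85 × 29.1 × ln(122.15/354.75) = -119 J/K.

ΔS = -119 J/K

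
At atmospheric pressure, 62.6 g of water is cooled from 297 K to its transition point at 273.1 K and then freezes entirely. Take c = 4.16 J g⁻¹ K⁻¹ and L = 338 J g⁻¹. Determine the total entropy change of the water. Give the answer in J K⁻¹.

ΔS = -99.3 J/K

Cooling step: ΔS₁ = m c ln(T_tr/T_i) = 62.6 × 4.16 × ln(273.1/297) = -21.85 J/K.
Phase change: ΔS₂ = −mL/T_tr = −62.6 × 338 / 273.1 = -77.48 J/K.
ΔS_total = (-21.85) + (-77.48) = -99.3 J/K.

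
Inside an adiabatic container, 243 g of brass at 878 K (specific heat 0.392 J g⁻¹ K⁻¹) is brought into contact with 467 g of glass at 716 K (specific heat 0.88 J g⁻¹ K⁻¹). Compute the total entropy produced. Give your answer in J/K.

ΔS_total = 1.68 J/K

Energy balance: T_f = (m₁c₁T₁ + m₂c₂T₂)/(m₁c₁ + m₂c₂) = 746.48 K.
ΔS₁ = m₁c₁ ln(T_f/T₁) = 95.256 × ln(746.48/878) = -15.457 J/K.
ΔS₂ = m₂c₂ ln(T_f/T₂) = 410.96 × ln(746.48/716) = 17.135 J/K.
ΔS_total = -15.457 + 17.135 = 1.68 J/K.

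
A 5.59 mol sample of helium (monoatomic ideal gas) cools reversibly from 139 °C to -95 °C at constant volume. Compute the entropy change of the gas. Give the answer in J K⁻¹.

ΔS = -58.5 J/K

In kelvin: T₁ = 412.15 K, T₂ = 178.15 K. At constant volume, ΔS = nC_V ln(T₂/T₁) with C_V = 3R/2 = 12.47 J mol⁻¹ K⁻¹.
ΔS = 5.59 × 12.47 × ln(178.15/412.15) = -58.5 J/K.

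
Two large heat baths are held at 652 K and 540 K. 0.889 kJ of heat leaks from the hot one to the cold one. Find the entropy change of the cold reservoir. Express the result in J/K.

The cold reservoir gains heat Q, so ΔS_cold = +Q/T_C = 889/540 = 1.65 J/K.

ΔS_cold = 1.65 J/K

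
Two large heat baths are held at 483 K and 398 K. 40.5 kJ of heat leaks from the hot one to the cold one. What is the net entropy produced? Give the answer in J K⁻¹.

ΔS_total = 17.9 J/K

ΔS_hot = −Q/T_H = −40500/483 = -83.851 J/K and ΔS_cold = +Q/T_C = 40500/398 = 101.76 J/K.
ΔS_total = -83.851 + 101.76 = 17.9 J/K, positive as the second law requires.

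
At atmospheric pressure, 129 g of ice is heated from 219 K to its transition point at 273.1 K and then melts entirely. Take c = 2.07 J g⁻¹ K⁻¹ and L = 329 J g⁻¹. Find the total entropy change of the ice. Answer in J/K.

ΔS = 214 J/K

Warming step: ΔS₁ = m c ln(T_tr/T_i) = 129 × 2.07 × ln(273.1/219) = 58.95 J/K.
Phase change: ΔS₂ = +mL/T_tr = 129 × 329 / 273.1 = 155.4 J/K.
ΔS_total = (58.95) + (155.4) = 214 J/K.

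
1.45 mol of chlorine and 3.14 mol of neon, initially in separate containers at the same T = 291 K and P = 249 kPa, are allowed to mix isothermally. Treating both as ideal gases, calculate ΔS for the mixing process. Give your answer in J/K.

Mole fractions: x_A = 1.45/4.59 = 0.316, x_B = 0.684.
ΔS_mix = −R(n_A ln x_A + n_B ln x_B) = −8.314 × (1.45 ln 0.316 + 3.14 ln 0.684) = 23.8 J/K.

ΔS_mix = 23.8 J/K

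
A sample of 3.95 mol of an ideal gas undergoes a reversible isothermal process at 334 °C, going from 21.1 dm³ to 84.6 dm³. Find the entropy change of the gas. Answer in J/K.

ΔS_gas = 45.6 J/K

For an isothermal ideal gas ΔS_gas = nR ln(V₂/V₁) = 3.95 × 8.314 × ln(84.6/21.1) = 45.6 J/K.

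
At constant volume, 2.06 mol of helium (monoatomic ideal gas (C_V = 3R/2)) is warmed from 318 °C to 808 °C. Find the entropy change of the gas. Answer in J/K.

ΔS = 15.5 J/K

In kelvin: T₁ = 591.15 K, T₂ = 1081.15 K. At constant volume, ΔS = nC_V ln(T₂/T₁) with C_V = 3R/2 = 12.47 J mol⁻¹ K⁻¹.
ΔS = 2.06 × 12.47 × ln(1081.15/591.15) = 15.5 J/K.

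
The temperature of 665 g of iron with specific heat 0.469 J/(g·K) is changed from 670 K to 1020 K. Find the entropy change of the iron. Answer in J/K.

ΔS = 131 J/K

ΔS = ∫dQ_rev/T = m c ln(T₂/T₁) = 665 × 0.469 × ln(1020/670) = 131 J/K.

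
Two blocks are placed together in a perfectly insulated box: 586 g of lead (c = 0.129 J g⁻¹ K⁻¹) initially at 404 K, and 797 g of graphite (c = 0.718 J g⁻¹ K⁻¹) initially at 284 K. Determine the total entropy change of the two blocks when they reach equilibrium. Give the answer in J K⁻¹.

ΔS_total = 4.54 J/K

Energy balance: T_f = (m₁c₁T₁ + m₂c₂T₂)/(m₁c₁ + m₂c₂) = 298 K.
ΔS₁ = m₁c₁ ln(T_f/T₁) = 75.594 × ln(298/404) = -23 J/K.
ΔS₂ = m₂c₂ ln(T_f/T₂) = 572.246 × ln(298/284) = 27.54 J/K.
ΔS_total = -23 + 27.54 = 4.54 J/K.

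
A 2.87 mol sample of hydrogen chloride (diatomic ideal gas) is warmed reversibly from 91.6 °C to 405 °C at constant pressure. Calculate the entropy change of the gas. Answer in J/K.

ΔS = 51.8 J/K

In kelvin: T₁ = 364.75 K, T₂ = 678.15 K. At constant pressure, ΔS = nC_p ln(T₂/T₁) with C_p = 7R/2 = 29.1 J mol⁻¹ K⁻¹.
ΔS = 2.87 × 29.1 × ln(678.15/364.75) = 51.8 J/K.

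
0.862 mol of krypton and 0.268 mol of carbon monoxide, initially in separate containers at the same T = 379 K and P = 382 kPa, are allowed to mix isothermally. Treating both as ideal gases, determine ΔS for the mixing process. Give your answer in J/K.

ΔS_mix = 5.15 J/K

Mole fractions: x_A = 0.862/1.13 = 0.763, x_B = 0.237.
ΔS_mix = −R(n_A ln x_A + n_B ln x_B) = −8.314 × (0.862 ln 0.763 + 0.268 ln 0.237) = 5.15 J/K.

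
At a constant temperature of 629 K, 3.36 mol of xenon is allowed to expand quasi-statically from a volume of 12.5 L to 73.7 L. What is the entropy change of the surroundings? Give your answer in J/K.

ΔS_surr = -49.6 J/K

For an isothermal ideal gas ΔS_gas = nR ln(V₂/V₁) = 3.36 × 8.314 × ln(73.7/12.5) = 49.6 J/K.
The process is reversible, so ΔS_surr = −ΔS_gas = -49.6 J/K and ΔS_universe = 0.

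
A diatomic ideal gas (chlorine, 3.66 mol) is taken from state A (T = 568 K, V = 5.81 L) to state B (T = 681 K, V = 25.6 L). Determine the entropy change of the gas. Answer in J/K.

ΔS = 58.9 J/K

Entropy is a state function: ΔS = nC_V ln(T₂/T₁) + nR ln(V₂/V₁), with C_V = 5R/2 = 20.79 J mol⁻¹ K⁻¹ for a diatomic ideal gas.
ΔS = 3.66 × [20.79 × ln(681/568) + 8.314 × ln(25.6/5.81)] = 58.9 J/K.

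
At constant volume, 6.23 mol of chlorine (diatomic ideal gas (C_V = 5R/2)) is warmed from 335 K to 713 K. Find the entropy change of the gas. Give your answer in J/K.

ΔS = 97.8 J/K

At constant volume, ΔS = nC_V ln(T₂/T₁) with C_V = 5R/2 = 20.79 J mol⁻¹ K⁻¹.
ΔS = 6.23 × 20.79 × ln(713/335) = 97.8 J/K.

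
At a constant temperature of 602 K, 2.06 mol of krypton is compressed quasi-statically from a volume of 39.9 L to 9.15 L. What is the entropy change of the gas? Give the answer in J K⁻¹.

For an isothermal ideal gas ΔS_gas = nR ln(V₂/V₁) = 2.06 × 8.314 × ln(9.15/39.9) = -25.2 J/K.

ΔS_gas = -25.2 J/K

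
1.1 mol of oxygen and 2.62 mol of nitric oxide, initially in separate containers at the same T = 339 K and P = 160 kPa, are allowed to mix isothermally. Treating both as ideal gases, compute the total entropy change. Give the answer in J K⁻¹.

ΔS_mix = 18.8 J/K

Mole fractions: x_A = 1.1/3.72 = 0.296, x_B = 0.704.
ΔS_mix = −R(n_A ln x_A + n_B ln x_B) = −8.314 × (1.1 ln 0.296 + 2.62 ln 0.704) = 18.8 J/K.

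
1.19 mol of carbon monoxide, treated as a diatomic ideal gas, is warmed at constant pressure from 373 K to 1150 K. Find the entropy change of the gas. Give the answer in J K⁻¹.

ΔS = 39 J/K

At constant pressure, ΔS = nC_p ln(T₂/T₁) with C_p = 7R/2 = 29.1 J mol⁻¹ K⁻¹.
ΔS = 1.19 × 29.1 × ln(1150/373) = 39 J/K.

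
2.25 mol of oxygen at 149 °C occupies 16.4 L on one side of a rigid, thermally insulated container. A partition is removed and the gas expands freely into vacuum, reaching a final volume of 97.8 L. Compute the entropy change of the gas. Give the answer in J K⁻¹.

ΔS_gas = 33.4 J/K

No heat is exchanged and no work is done, so the ideal-gas temperature stays constant.
Entropy is a state function; using a reversible isothermal path, ΔS_gas = nR ln(V₂/V₁) = 2.25 × 8.314 × ln(97.8/16.4) = 33.4 J/K.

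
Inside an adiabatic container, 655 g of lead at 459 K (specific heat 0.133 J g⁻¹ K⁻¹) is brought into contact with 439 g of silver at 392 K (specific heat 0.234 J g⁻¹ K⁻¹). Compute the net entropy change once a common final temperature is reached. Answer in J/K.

ΔS_total = 0.589 J/K

Energy balance: T_f = (m₁c₁T₁ + m₂c₂T₂)/(m₁c₁ + m₂c₂) = 422.75 K.
ΔS₁ = m₁c₁ ln(T_f/T₁) = 87.115 × ln(422.75/459) = -7.168 J/K.
ΔS₂ = m₂c₂ ln(T_f/T₂) = 102.726 × ln(422.75/392) = 7.757 J/K.
ΔS_total = -7.168 + 7.757 = 0.589 J/K.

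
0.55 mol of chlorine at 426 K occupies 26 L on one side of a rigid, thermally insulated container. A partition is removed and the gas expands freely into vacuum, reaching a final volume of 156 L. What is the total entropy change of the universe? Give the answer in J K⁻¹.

ΔS_universe = 8.19 J/K

No heat is exchanged and no work is done, so the ideal-gas temperature stays constant.
Entropy is a state function; using a reversible isothermal path, ΔS_gas = nR ln(V₂/V₁) = 0.55 × 8.314 × ln(156/26) = 8.19 J/K.
The insulated surroundings exchange no heat, so ΔS_surr = 0 and ΔS_universe = ΔS_gas.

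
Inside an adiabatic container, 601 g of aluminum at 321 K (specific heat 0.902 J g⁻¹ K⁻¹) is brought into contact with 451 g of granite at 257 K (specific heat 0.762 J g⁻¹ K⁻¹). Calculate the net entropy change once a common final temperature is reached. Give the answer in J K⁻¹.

Energy balance: T_f = (m₁c₁T₁ + m₂c₂T₂)/(m₁c₁ + m₂c₂) = 296.17 K.
ΔS₁ = m₁c₁ ln(T_f/T₁) = 542.102 × ln(296.17/321) = -43.65 J/K.
ΔS₂ = m₂c₂ ln(T_f/T₂) = 343.662 × ln(296.17/257) = 48.75 J/K.
ΔS_total = -43.65 + 48.75 = 5.1 J/K.

ΔS_total = 5.1 J/K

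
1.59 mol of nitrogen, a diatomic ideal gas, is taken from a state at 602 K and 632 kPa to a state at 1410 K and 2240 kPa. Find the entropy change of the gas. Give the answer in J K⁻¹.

ΔS = nC_p ln(T₂/T₁) − nR ln(P₂/P₁), with C_p = 7R/2 = 29.1 J mol⁻¹ K⁻¹ for a diatomic ideal gas.
ΔS = 1.59 × [29.1 × ln(1410/602) − 8.314 × ln(2240/632)] = 22.7 J/K.

ΔS = 22.7 J/K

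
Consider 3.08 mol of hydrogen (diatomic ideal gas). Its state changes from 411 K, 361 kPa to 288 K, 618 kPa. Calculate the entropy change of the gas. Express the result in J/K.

ΔS = -45.6 J/K

ΔS = nC_p ln(T₂/T₁) − nR ln(P₂/P₁), with C_p = 7R/2 = 29.1 J mol⁻¹ K⁻¹ for a diatomic ideal gas.
ΔS = 3.08 × [29.1 × ln(288/411) − 8.314 × ln(618/361)] = -45.6 J/K.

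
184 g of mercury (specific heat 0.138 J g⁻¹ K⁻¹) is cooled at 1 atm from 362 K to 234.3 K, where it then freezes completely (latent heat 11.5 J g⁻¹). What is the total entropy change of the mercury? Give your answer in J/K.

ΔS = -20.1 J/K

Cooling step: ΔS₁ = m c ln(T_tr/T_i) = 184 × 0.138 × ln(234.3/362) = -11.05 J/K.
Phase change: ΔS₂ = −mL/T_tr = −184 × 11.5 / 234.3 = -9.031 J/K.
ΔS_total = (-11.05) + (-9.031) = -20.1 J/K.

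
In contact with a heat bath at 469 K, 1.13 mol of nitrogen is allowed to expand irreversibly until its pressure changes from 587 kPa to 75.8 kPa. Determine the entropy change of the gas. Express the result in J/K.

Entropy is a state function, so ΔS_gas depends only on the end states.
For an isothermal ideal gas ΔS_gas = nR ln(P₁/P₂) = 1.13 × 8.314 × ln(587/75.8) = 19.2 J/K.

ΔS_gas = 19.2 J/K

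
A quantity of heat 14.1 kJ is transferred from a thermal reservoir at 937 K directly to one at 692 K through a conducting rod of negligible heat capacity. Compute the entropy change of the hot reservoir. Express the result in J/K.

ΔS_hot = -15 J/K

The hot reservoir loses heat Q, so ΔS_hot = −Q/T_H = −14100/937 = -15 J/K.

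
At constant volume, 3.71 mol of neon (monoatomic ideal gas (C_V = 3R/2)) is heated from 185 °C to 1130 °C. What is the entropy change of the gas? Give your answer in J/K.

In kelvin: T₁ = 458.15 K, T₂ = 1403.15 K. At constant volume, ΔS = nC_V ln(T₂/T₁) with C_V = 3R/2 = 12.47 J mol⁻¹ K⁻¹.
ΔS = 3.71 × 12.47 × ln(1403.15/458.15) = 51.8 J/K.

ΔS = 51.8 J/K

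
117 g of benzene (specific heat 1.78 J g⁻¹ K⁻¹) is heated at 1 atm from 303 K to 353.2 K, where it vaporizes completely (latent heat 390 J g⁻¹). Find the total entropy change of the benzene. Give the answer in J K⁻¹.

ΔS = 161 J/K

Warming step: ΔS₁ = m c ln(T_tr/T_i) = 117 × 1.78 × ln(353.2/303) = 31.93 J/K.
Phase change: ΔS₂ = +mL/T_tr = 117 × 390 / 353.2 = 129.2 J/K.
ΔS_total = (31.93) + (129.2) = 161 J/K.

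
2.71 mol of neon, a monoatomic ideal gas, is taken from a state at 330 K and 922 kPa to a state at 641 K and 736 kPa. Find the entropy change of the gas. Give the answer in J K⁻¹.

ΔS = nC_p ln(T₂/T₁) − nR ln(P₂/P₁), with C_p = 5R/2 = 20.79 J mol⁻¹ K⁻¹ for a monoatomic ideal gas.
ΔS = 2.71 × [20.79 × ln(641/330) − 8.314 × ln(736/922)] = 42.5 J/K.

ΔS = 42.5 J/K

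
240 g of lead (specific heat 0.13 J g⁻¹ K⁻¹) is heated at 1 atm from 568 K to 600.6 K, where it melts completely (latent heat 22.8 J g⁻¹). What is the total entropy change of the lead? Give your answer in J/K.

Warming step: ΔS₁ = m c ln(T_tr/T_i) = 240 × 0.13 × ln(600.6/568) = 1.741 J/K.
Phase change: ΔS₂ = +mL/T_tr = 240 × 22.8 / 600.6 = 9.111 J/K.
ΔS_total = (1.741) + (9.111) = 10.9 J/K.

ΔS = 10.9 J/K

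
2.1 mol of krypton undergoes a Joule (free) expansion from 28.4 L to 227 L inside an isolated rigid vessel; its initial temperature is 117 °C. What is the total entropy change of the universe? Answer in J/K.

No heat is exchanged and no work is done, so the ideal-gas temperature stays constant.
Entropy is a state function; using a reversible isothermal path, ΔS_gas = nR ln(V₂/V₁) = 2.1 × 8.314 × ln(227/28.4) = 36.3 J/K.
The insulated surroundings exchange no heat, so ΔS_surr = 0 and ΔS_universe = ΔS_gas.

ΔS_universe = 36.3 J/K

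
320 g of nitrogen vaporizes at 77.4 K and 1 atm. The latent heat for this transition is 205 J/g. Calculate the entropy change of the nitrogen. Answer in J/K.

Heat absorbed by the substance: Q = mL = 320 × 205 = 65600 J.
At constant T, ΔS = Q_rev/T = 65600 / 77.4 = 848 J/K.

ΔS = 848 J/K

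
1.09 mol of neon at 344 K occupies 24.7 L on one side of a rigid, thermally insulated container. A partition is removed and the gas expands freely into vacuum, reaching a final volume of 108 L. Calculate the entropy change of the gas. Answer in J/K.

ΔS_gas = 13.4 J/K

No heat is exchanged and no work is done, so the ideal-gas temperature stays constant.
Entropy is a state function; using a reversible isothermal path, ΔS_gas = nR ln(V₂/V₁) = 1.09 × 8.314 × ln(108/24.7) = 13.4 J/K.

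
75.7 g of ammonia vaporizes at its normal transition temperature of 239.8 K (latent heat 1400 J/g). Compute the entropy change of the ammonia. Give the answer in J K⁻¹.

Heat absorbed by the substance: Q = mL = 75.7 × 1400 = 105980 J.
At constant T, ΔS = Q_rev/T = 105980 / 239.8 = 442 J/K.

ΔS = 442 J/K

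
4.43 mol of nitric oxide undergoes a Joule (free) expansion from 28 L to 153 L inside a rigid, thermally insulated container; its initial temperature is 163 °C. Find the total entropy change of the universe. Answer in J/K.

For an ideal gas in free expansion Q = 0 and W = 0, so T is unchanged.
Entropy is a state function; using a reversible isothermal path, ΔS_gas = nR ln(V₂/V₁) = 4.43 × 8.314 × ln(153/28) = 62.5 J/K.
The insulated surroundings exchange no heat, so ΔS_surr = 0 and ΔS_universe = ΔS_gas.

ΔS_universe = 62.5 J/K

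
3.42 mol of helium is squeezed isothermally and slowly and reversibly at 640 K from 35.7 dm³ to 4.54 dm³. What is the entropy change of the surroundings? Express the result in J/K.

ΔS_surr = 58.6 J/K

For an isothermal ideal gas ΔS_gas = nR ln(V₂/V₁) = 3.42 × 8.314 × ln(4.54/35.7) = -58.6 J/K.
The process is reversible, so ΔS_surr = −ΔS_gas = 58.6 J/K and ΔS_universe = 0.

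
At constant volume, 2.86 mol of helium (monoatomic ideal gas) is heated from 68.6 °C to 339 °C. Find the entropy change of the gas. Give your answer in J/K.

ΔS = 20.8 J/K

In kelvin: T₁ = 341.75 K, T₂ = 612.15 K. At constant volume, ΔS = nC_V ln(T₂/T₁) with C_V = 3R/2 = 12.47 J mol⁻¹ K⁻¹.
ΔS = 2.86 × 12.47 × ln(612.15/341.75) = 20.8 J/K.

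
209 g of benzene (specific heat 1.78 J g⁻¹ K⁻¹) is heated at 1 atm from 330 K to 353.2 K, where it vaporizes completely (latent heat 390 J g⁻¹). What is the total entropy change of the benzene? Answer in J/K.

Warming step: ΔS₁ = m c ln(T_tr/T_i) = 209 × 1.78 × ln(353.2/330) = 25.28 J/K.
Phase change: ΔS₂ = +mL/T_tr = 209 × 390 / 353.2 = 230.8 J/K.
ΔS_total = (25.28) + (230.8) = 256 J/K.

ΔS = 256 J/K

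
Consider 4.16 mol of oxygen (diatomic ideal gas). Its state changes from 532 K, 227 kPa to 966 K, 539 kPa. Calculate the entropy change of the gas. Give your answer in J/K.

ΔS = nC_p ln(T₂/T₁) − nR ln(P₂/P₁), with C_p = 7R/2 = 29.1 J mol⁻¹ K⁻¹ for a diatomic ideal gas.
ΔS = 4.16 × [29.1 × ln(966/532) − 8.314 × ln(539/227)] = 42.3 J/K.

ΔS = 42.3 J/K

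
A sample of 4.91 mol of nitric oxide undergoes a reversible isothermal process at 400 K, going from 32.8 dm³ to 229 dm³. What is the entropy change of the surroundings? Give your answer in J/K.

For an isothermal ideal gas ΔS_gas = nR ln(V₂/V₁) = 4.91 × 8.314 × ln(229/32.8) = 79.3 J/K.
The process is reversible, so ΔS_surr = −ΔS_gas = -79.3 J/K and ΔS_universe = 0.

ΔS_surr = -79.3 J/K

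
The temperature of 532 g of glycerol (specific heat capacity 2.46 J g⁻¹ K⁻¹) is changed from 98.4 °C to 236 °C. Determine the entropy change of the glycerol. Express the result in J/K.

In kelvin: T₁ = 371.55 K, T₂ = 509.15 K. ΔS = ∫dQ_rev/T = m c ln(T₂/T₁) = 532 × 2.46 × ln(509.15/371.55) = 412 J/K.

ΔS = 412 J/K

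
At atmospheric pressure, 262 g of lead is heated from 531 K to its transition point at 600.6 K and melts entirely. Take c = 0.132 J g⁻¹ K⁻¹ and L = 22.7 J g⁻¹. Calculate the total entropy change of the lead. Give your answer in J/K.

Warming step: ΔS₁ = m c ln(T_tr/T_i) = 262 × 0.132 × ln(600.6/531) = 4.26 J/K.
Phase change: ΔS₂ = +mL/T_tr = 262 × 22.7 / 600.6 = 9.902 J/K.
ΔS_total = (4.26) + (9.902) = 14.2 J/K.

ΔS = 14.2 J/K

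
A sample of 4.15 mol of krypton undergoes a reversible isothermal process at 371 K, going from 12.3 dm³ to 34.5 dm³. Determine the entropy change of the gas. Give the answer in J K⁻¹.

For an isothermal ideal gas ΔS_gas = nR ln(V₂/V₁) = 4.15 × 8.314 × ln(34.5/12.3) = 35.6 J/K.

ΔS_gas = 35.6 J/K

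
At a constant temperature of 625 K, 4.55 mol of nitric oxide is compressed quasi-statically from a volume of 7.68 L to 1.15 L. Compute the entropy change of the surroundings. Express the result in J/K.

ΔS_surr = 71.8 J/K

For an isothermal ideal gas ΔS_gas = nR ln(V₂/V₁) = 4.55 × 8.314 × ln(1.15/7.68) = -71.8 J/K.
The process is reversible, so ΔS_surr = −ΔS_gas = 71.8 J/K and ΔS_universe = 0.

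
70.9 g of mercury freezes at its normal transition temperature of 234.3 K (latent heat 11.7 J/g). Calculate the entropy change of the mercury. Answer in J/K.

ΔS = -3.54 J/K

Heat released by the substance: Q = −mL = −70.9 × 11.7 = −829.53 J.
At constant T, ΔS = Q_rev/T = −829.53 / 234.3 = -3.54 J/K.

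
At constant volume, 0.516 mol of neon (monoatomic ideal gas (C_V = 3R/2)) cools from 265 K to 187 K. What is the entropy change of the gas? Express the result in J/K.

At constant volume, ΔS = nC_V ln(T₂/T₁) with C_V = 3R/2 = 12.47 J mol⁻¹ K⁻¹.
ΔS = 0.516 × 12.47 × ln(187/265) = -2.24 J/K.

ΔS = -2.24 J/K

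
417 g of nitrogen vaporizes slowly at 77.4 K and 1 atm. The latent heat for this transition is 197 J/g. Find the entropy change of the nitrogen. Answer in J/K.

ΔS = 1060 J/K

Heat absorbed by the substance: Q = mL = 417 × 197 = 82149 J.
At constant T, ΔS = Q_rev/T = 82149 / 77.4 = 1060 J/K.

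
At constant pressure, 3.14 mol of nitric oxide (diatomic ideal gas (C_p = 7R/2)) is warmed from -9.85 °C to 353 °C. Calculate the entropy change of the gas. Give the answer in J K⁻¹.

In kelvin: T₁ = 263.3 K, T₂ = 626.15 K. At constant pressure, ΔS = nC_p ln(T₂/T₁) with C_p = 7R/2 = 29.1 J mol⁻¹ K⁻¹.
ΔS = 3.14 × 29.1 × ln(626.15/263.3) = 79.2 J/K.

ΔS = 79.2 J/K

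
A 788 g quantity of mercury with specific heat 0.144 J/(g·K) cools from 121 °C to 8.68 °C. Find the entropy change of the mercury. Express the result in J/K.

In kelvin: T₁ = 394.15 K, T₂ = 281.83 K. ΔS = ∫dQ_rev/T = m c ln(T₂/T₁) = 788 × 0.144 × ln(281.83/394.15) = -38.1 J/K.

ΔS = -38.1 J/K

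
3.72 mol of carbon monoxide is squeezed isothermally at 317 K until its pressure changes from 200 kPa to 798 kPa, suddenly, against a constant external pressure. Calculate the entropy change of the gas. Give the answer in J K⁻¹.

Entropy is a state function, so ΔS_gas depends only on the end states.
For an isothermal ideal gas ΔS_gas = nR ln(P₁/P₂) = 3.72 × 8.314 × ln(200/798) = -42.8 J/K.

ΔS_gas = -42.8 J/K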